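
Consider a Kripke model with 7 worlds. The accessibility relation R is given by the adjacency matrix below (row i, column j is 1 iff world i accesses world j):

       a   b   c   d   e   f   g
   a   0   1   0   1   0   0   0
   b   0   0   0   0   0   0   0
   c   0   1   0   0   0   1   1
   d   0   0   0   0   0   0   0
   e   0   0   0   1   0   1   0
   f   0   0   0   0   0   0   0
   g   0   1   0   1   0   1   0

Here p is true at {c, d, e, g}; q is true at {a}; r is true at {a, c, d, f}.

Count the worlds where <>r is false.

3

a: successors {b, d}; r there: b:F, d:T. ✓
b: no successors, so <>r fails. ✗
c: successors {b, f, g}; r there: b:F, f:T, g:F. ✓
d: no successors, so <>r fails. ✗
e: successors {d, f}; r there: d:T, f:T. ✓
f: no successors, so <>r fails. ✗
g: successors {b, d, f}; r there: b:F, d:T, f:T. ✓
Satisfying worlds: {a, c, e, g}.
So <>r fails at the other 3 worlds.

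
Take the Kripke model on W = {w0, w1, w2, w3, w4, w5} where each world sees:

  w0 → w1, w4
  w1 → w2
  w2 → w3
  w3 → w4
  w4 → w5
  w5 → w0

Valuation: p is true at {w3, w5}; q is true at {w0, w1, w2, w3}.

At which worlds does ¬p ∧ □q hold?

{w1, w2}

w0: ¬p is T, □q is F. ✗
w1: ¬p is T, □q is T. ✓
w2: ¬p is T, □q is T. ✓
w3: ¬p is F, □q is F. ✗
w4: ¬p is T, □q is F. ✗
w5: ¬p is F, □q is T. ✗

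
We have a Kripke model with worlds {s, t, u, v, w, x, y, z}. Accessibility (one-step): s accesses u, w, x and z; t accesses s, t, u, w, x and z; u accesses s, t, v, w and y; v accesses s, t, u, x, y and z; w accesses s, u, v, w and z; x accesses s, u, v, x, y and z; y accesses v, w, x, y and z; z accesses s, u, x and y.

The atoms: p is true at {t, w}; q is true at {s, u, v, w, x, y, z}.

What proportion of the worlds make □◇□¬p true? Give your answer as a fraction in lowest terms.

s: successors {u, w, x, z}; ◇□¬p there: u:F, w:T, x:T, z:T. ✗
t: successors {s, t, u, w, x, z}; ◇□¬p there: s:T, t:T, u:F, w:T, x:T, z:T. ✗
u: successors {s, t, v, w, y}; ◇□¬p there: s:T, t:T, v:T, w:T, y:T. ✓
v: successors {s, t, u, x, y, z}; ◇□¬p there: s:T, t:T, u:F, x:T, y:T, z:T. ✗
w: successors {s, u, v, w, z}; ◇□¬p there: s:T, u:F, v:T, w:T, z:T. ✗
x: successors {s, u, v, x, y, z}; ◇□¬p there: s:T, u:F, v:T, x:T, y:T, z:T. ✗
y: successors {v, w, x, y, z}; ◇□¬p there: v:T, w:T, x:T, y:T, z:T. ✓
z: successors {s, u, x, y}; ◇□¬p there: s:T, u:F, x:T, y:T. ✗
That's 2 of 8 worlds, so 2/8 = 1/4.

1/4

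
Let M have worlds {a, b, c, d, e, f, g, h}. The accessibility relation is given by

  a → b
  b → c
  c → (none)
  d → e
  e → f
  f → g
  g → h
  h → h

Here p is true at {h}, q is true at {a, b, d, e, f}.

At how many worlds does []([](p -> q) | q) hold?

5

a: successors {b}; [](p -> q) | q there: b:T. ✓
b: successors {c}; [](p -> q) | q there: c:T. ✓
c: no successors, so []([](p -> q) | q) holds vacuously. ✓
d: successors {e}; [](p -> q) | q there: e:T. ✓
e: successors {f}; [](p -> q) | q there: f:T. ✓
f: successors {g}; [](p -> q) | q there: g:F. ✗
g: successors {h}; [](p -> q) | q there: h:F. ✗
h: successors {h}; [](p -> q) | q there: h:F. ✗
Satisfying worlds: {a, b, c, d, e}.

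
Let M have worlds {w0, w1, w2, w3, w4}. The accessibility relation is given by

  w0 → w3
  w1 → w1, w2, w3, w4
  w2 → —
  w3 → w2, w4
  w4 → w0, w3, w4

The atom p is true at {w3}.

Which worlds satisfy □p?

w0: successors {w3}; p there: w3:T. ✓
w1: successors {w1, w2, w3, w4}; p there: w1:F, w2:F, w3:T, w4:F. ✗
w2: no successors, so □p holds vacuously. ✓
w3: successors {w2, w4}; p there: w2:F, w4:F. ✗
w4: successors {w0, w3, w4}; p there: w0:F, w3:T, w4:F. ✗

{w0, w2}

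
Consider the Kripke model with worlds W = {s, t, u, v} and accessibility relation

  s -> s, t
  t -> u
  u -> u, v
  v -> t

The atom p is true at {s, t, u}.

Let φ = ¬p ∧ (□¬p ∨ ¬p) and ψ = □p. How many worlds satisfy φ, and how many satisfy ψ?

For ¬p ∧ (□¬p ∨ ¬p):
s: ¬p is F, □¬p ∨ ¬p is F. ✗
t: ¬p is F, □¬p ∨ ¬p is F. ✗
u: ¬p is F, □¬p ∨ ¬p is F. ✗
v: ¬p is T, □¬p ∨ ¬p is T. ✓
— 1 world.
For □p:
s: successors {s, t}; p there: s:T, t:T. ✓
t: successors {u}; p there: u:T. ✓
u: successors {u, v}; p there: u:T, v:F. ✗
v: successors {t}; p there: t:T. ✓
— 3 worlds.

1 and 3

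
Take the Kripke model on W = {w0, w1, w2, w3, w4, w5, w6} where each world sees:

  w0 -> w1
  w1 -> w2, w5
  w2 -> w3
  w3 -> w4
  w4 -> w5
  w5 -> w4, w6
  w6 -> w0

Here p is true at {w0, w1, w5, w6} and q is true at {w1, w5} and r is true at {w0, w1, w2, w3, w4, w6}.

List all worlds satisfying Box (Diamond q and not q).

{w3, w6}

w0: successors {w1}; Diamond q and not q there: w1:F. ✗
w1: successors {w2, w5}; Diamond q and not q there: w2:F, w5:F. ✗
w2: successors {w3}; Diamond q and not q there: w3:F. ✗
w3: successors {w4}; Diamond q and not q there: w4:T. ✓
w4: successors {w5}; Diamond q and not q there: w5:F. ✗
w5: successors {w4, w6}; Diamond q and not q there: w4:T, w6:F. ✗
w6: successors {w0}; Diamond q and not q there: w0:T. ✓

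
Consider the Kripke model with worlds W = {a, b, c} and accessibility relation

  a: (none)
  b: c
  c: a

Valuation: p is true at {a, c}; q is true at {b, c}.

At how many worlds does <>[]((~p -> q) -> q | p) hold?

2

a: no successors, so <>[]((~p -> q) -> q | p) fails. ✗
b: successors {c}; []((~p -> q) -> q | p) there: c:T. ✓
c: successors {a}; []((~p -> q) -> q | p) there: a:T. ✓
Satisfying worlds: {b, c}.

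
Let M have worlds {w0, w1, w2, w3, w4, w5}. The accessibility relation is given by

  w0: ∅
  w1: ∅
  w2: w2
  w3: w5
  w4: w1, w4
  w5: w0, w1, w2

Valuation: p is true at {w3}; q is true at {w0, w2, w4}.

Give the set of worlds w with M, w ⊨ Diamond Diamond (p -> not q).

{w2, w3, w4, w5}

w0: no successors, so Diamond Diamond (p -> not q) fails. ✗
w1: no successors, so Diamond Diamond (p -> not q) fails. ✗
w2: successors {w2}; Diamond (p -> not q) there: w2:T. ✓
w3: successors {w5}; Diamond (p -> not q) there: w5:T. ✓
w4: successors {w1, w4}; Diamond (p -> not q) there: w1:F, w4:T. ✓
w5: successors {w0, w1, w2}; Diamond (p -> not q) there: w0:F, w1:F, w2:T. ✓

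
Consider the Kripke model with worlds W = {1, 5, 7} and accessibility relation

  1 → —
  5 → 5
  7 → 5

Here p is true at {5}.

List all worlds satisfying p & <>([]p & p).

1: p is F, <>([]p & p) is F. ✗
5: p is T, <>([]p & p) is T. ✓
7: p is F, <>([]p & p) is T. ✗

{5}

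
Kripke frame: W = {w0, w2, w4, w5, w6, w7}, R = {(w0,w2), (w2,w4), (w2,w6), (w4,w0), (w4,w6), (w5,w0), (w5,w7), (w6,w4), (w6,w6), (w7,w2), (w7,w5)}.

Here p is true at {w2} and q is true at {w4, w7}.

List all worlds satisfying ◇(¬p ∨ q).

w0: successors {w2}; ¬p ∨ q there: w2:F. ✗
w2: successors {w4, w6}; ¬p ∨ q there: w4:T, w6:T. ✓
w4: successors {w0, w6}; ¬p ∨ q there: w0:T, w6:T. ✓
w5: successors {w0, w7}; ¬p ∨ q there: w0:T, w7:T. ✓
w6: successors {w4, w6}; ¬p ∨ q there: w4:T, w6:T. ✓
w7: successors {w2, w5}; ¬p ∨ q there: w2:F, w5:T. ✓

{w2, w4, w5, w6, w7}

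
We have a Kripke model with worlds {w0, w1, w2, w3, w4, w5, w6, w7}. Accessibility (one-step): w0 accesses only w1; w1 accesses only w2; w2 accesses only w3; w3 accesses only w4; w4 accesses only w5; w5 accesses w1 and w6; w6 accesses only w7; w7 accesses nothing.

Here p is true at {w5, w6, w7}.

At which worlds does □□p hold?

w0: successors {w1}; □p there: w1:F. ✗
w1: successors {w2}; □p there: w2:F. ✗
w2: successors {w3}; □p there: w3:F. ✗
w3: successors {w4}; □p there: w4:T. ✓
w4: successors {w5}; □p there: w5:F. ✗
w5: successors {w1, w6}; □p there: w1:F, w6:T. ✗
w6: successors {w7}; □p there: w7:T. ✓
w7: no successors, so □□p holds vacuously. ✓

{w3, w6, w7}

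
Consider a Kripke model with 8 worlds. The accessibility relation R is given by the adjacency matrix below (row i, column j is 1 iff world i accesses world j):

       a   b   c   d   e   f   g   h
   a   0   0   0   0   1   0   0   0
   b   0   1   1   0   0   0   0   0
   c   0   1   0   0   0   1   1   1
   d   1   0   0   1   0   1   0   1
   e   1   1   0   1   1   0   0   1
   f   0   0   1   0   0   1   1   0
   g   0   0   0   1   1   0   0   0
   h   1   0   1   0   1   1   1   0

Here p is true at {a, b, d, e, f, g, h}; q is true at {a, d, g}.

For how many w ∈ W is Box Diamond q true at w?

3

a: successors {e}; Diamond q there: e:T. ✓
b: successors {b, c}; Diamond q there: b:F, c:T. ✗
c: successors {b, f, g, h}; Diamond q there: b:F, f:T, g:T, h:T. ✗
d: successors {a, d, f, h}; Diamond q there: a:F, d:T, f:T, h:T. ✗
e: successors {a, b, d, e, h}; Diamond q there: a:F, b:F, d:T, e:T, h:T. ✗
f: successors {c, f, g}; Diamond q there: c:T, f:T, g:T. ✓
g: successors {d, e}; Diamond q there: d:T, e:T. ✓
h: successors {a, c, e, f, g}; Diamond q there: a:F, c:T, e:T, f:T, g:T. ✗
Satisfying worlds: {a, f, g}.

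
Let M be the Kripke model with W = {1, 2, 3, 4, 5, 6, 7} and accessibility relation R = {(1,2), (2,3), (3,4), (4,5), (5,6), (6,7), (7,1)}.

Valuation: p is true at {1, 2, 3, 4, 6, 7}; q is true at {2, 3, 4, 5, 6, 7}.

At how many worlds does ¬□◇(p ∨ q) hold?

1: □◇(p ∨ q) is T. ✗
2: □◇(p ∨ q) is T. ✗
3: □◇(p ∨ q) is T. ✗
4: □◇(p ∨ q) is T. ✗
5: □◇(p ∨ q) is T. ✗
6: □◇(p ∨ q) is T. ✗
7: □◇(p ∨ q) is T. ✗
Satisfying worlds: ∅.

0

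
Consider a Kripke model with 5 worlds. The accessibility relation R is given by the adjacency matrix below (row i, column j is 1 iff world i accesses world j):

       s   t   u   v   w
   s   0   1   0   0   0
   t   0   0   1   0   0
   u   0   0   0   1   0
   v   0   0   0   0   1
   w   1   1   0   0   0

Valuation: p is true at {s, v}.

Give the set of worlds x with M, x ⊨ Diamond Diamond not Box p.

s: successors {t}; Diamond not Box p there: t:F. ✗
t: successors {u}; Diamond not Box p there: u:T. ✓
u: successors {v}; Diamond not Box p there: v:T. ✓
v: successors {w}; Diamond not Box p there: w:T. ✓
w: successors {s, t}; Diamond not Box p there: s:T, t:F. ✓

{t, u, v, w}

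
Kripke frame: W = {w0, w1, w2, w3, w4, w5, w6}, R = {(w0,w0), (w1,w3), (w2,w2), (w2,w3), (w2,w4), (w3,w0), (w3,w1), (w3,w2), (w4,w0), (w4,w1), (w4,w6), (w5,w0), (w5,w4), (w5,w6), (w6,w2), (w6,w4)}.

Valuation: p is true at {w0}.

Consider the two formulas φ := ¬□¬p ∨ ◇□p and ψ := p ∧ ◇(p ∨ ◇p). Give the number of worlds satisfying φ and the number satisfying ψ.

For ¬□¬p ∨ ◇□p:
w0: ¬□¬p is T, ◇□p is T. ✓
w1: ¬□¬p is F, ◇□p is F. ✗
w2: ¬□¬p is F, ◇□p is F. ✗
w3: ¬□¬p is T, ◇□p is T. ✓
w4: ¬□¬p is T, ◇□p is T. ✓
w5: ¬□¬p is T, ◇□p is T. ✓
w6: ¬□¬p is F, ◇□p is F. ✗
— 4 worlds.
For p ∧ ◇(p ∨ ◇p):
w0: p is T, ◇(p ∨ ◇p) is T. ✓
w1: p is F, ◇(p ∨ ◇p) is T. ✗
w2: p is F, ◇(p ∨ ◇p) is T. ✗
w3: p is F, ◇(p ∨ ◇p) is T. ✗
w4: p is F, ◇(p ∨ ◇p) is T. ✗
w5: p is F, ◇(p ∨ ◇p) is T. ✗
w6: p is F, ◇(p ∨ ◇p) is T. ✗
— 1 world.

4 and 1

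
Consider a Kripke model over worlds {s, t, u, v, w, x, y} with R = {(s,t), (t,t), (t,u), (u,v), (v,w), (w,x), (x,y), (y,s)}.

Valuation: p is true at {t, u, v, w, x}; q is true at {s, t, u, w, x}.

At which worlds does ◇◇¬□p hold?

s: successors {t}; ◇¬□p there: t:F. ✗
t: successors {t, u}; ◇¬□p there: t:F, u:F. ✗
u: successors {v}; ◇¬□p there: v:F. ✗
v: successors {w}; ◇¬□p there: w:T. ✓
w: successors {x}; ◇¬□p there: x:T. ✓
x: successors {y}; ◇¬□p there: y:F. ✗
y: successors {s}; ◇¬□p there: s:F. ✗

{v, w}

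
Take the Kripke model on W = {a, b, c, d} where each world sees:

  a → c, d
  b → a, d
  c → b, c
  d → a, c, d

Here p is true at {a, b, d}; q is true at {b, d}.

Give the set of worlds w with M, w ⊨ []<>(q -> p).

{a, b, c, d}

a: successors {c, d}; <>(q -> p) there: c:T, d:T. ✓
b: successors {a, d}; <>(q -> p) there: a:T, d:T. ✓
c: successors {b, c}; <>(q -> p) there: b:T, c:T. ✓
d: successors {a, c, d}; <>(q -> p) there: a:T, c:T, d:T. ✓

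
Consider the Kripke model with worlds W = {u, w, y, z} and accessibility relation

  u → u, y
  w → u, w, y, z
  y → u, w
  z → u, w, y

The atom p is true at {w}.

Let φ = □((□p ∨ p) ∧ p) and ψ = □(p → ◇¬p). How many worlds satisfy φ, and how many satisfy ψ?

0 and 4

For □((□p ∨ p) ∧ p):
u: successors {u, y}; (□p ∨ p) ∧ p there: u:F, y:F. ✗
w: successors {u, w, y, z}; (□p ∨ p) ∧ p there: u:F, w:T, y:F, z:F. ✗
y: successors {u, w}; (□p ∨ p) ∧ p there: u:F, w:T. ✗
z: successors {u, w, y}; (□p ∨ p) ∧ p there: u:F, w:T, y:F. ✗
— 0 worlds.
For □(p → ◇¬p):
u: successors {u, y}; p → ◇¬p there: u:T, y:T. ✓
w: successors {u, w, y, z}; p → ◇¬p there: u:T, w:T, y:T, z:T. ✓
y: successors {u, w}; p → ◇¬p there: u:T, w:T. ✓
z: successors {u, w, y}; p → ◇¬p there: u:T, w:T, y:T. ✓
— 4 worlds.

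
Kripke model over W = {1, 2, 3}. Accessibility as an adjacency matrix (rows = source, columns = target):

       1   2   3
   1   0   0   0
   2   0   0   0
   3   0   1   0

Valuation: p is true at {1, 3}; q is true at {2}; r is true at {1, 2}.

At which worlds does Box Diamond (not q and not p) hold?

{1, 2}

1: no successors, so Box Diamond (not q and not p) holds vacuously. ✓
2: no successors, so Box Diamond (not q and not p) holds vacuously. ✓
3: successors {2}; Diamond (not q and not p) there: 2:F. ✗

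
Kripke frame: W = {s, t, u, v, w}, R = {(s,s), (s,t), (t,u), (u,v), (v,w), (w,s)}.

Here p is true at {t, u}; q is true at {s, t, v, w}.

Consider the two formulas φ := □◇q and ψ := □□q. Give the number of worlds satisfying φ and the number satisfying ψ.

For □◇q:
s: successors {s, t}; ◇q there: s:T, t:F. ✗
t: successors {u}; ◇q there: u:T. ✓
u: successors {v}; ◇q there: v:T. ✓
v: successors {w}; ◇q there: w:T. ✓
w: successors {s}; ◇q there: s:T. ✓
— 4 worlds.
For □□q:
s: successors {s, t}; □q there: s:T, t:F. ✗
t: successors {u}; □q there: u:T. ✓
u: successors {v}; □q there: v:T. ✓
v: successors {w}; □q there: w:T. ✓
w: successors {s}; □q there: s:T. ✓
— 4 worlds.

4 and 4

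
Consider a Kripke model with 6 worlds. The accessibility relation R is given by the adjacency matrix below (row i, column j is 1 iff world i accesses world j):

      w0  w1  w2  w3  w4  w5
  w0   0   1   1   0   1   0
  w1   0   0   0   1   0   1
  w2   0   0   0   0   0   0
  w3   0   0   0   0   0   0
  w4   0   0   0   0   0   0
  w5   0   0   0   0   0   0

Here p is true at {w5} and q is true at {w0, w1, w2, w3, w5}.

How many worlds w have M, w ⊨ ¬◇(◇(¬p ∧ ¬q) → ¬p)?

4

w0: ◇(◇(¬p ∧ ¬q) → ¬p) is T. ✗
w1: ◇(◇(¬p ∧ ¬q) → ¬p) is T. ✗
w2: ◇(◇(¬p ∧ ¬q) → ¬p) is F. ✓
w3: ◇(◇(¬p ∧ ¬q) → ¬p) is F. ✓
w4: ◇(◇(¬p ∧ ¬q) → ¬p) is F. ✓
w5: ◇(◇(¬p ∧ ¬q) → ¬p) is F. ✓
Satisfying worlds: {w2, w3, w4, w5}.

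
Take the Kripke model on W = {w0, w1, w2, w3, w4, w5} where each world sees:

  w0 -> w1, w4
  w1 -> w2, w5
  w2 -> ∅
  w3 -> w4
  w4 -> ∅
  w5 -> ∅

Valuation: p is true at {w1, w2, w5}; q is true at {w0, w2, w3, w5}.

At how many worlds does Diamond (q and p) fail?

w0: successors {w1, w4}; q and p there: w1:F, w4:F. ✗
w1: successors {w2, w5}; q and p there: w2:T, w5:T. ✓
w2: no successors, so Diamond (q and p) fails. ✗
w3: successors {w4}; q and p there: w4:F. ✗
w4: no successors, so Diamond (q and p) fails. ✗
w5: no successors, so Diamond (q and p) fails. ✗
Satisfying worlds: {w1}.
So Diamond (q and p) fails at the other 5 worlds.

5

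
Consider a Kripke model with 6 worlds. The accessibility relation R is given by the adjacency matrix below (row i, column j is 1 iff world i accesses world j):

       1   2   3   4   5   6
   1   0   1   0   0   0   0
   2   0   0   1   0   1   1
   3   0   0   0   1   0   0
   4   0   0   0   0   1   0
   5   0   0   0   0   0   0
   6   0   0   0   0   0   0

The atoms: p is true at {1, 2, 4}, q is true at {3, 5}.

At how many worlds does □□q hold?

4

1: successors {2}; □q there: 2:F. ✗
2: successors {3, 5, 6}; □q there: 3:F, 5:T, 6:T. ✗
3: successors {4}; □q there: 4:T. ✓
4: successors {5}; □q there: 5:T. ✓
5: no successors, so □□q holds vacuously. ✓
6: no successors, so □□q holds vacuously. ✓
Satisfying worlds: {3, 4, 5, 6}.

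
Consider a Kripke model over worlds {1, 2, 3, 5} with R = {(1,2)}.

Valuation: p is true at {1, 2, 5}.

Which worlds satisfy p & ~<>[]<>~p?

1: p is T, ~<>[]<>~p is F. ✗
2: p is T, ~<>[]<>~p is T. ✓
3: p is F, ~<>[]<>~p is T. ✗
5: p is T, ~<>[]<>~p is T. ✓

{2, 5}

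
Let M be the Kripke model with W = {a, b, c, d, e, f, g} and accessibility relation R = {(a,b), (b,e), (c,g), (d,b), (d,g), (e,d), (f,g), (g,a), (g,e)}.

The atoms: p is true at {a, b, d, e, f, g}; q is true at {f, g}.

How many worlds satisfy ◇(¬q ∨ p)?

a: successors {b}; ¬q ∨ p there: b:T. ✓
b: successors {e}; ¬q ∨ p there: e:T. ✓
c: successors {g}; ¬q ∨ p there: g:T. ✓
d: successors {b, g}; ¬q ∨ p there: b:T, g:T. ✓
e: successors {d}; ¬q ∨ p there: d:T. ✓
f: successors {g}; ¬q ∨ p there: g:T. ✓
g: successors {a, e}; ¬q ∨ p there: a:T, e:T. ✓
Satisfying worlds: {a, b, c, d, e, f, g}.

7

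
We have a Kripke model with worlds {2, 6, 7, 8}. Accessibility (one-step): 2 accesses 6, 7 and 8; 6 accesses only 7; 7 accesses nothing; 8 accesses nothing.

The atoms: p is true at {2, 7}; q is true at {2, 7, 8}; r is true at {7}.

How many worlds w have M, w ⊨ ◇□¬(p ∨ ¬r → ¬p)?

2

2: successors {6, 7, 8}; □¬(p ∨ ¬r → ¬p) there: 6:T, 7:T, 8:T. ✓
6: successors {7}; □¬(p ∨ ¬r → ¬p) there: 7:T. ✓
7: no successors, so ◇□¬(p ∨ ¬r → ¬p) fails. ✗
8: no successors, so ◇□¬(p ∨ ¬r → ¬p) fails. ✗
Satisfying worlds: {2, 6}.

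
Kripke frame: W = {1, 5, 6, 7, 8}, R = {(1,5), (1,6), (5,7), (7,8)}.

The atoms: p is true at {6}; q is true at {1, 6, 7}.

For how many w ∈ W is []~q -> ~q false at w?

2

1: []~q is F, ~q is F. ✓
5: []~q is F, ~q is T. ✓
6: []~q is T, ~q is F. ✗
7: []~q is T, ~q is F. ✗
8: []~q is T, ~q is T. ✓
Satisfying worlds: {1, 5, 8}.
So []~q -> ~q fails at the other 2 worlds.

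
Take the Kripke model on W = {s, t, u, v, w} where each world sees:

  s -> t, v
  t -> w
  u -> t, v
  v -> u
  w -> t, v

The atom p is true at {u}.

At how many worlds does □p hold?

s: successors {t, v}; p there: t:F, v:F. ✗
t: successors {w}; p there: w:F. ✗
u: successors {t, v}; p there: t:F, v:F. ✗
v: successors {u}; p there: u:T. ✓
w: successors {t, v}; p there: t:F, v:F. ✗
Satisfying worlds: {v}.

1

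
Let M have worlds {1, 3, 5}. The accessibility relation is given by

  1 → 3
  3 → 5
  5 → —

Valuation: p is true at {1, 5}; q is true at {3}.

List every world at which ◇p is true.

1: successors {3}; p there: 3:F. ✗
3: successors {5}; p there: 5:T. ✓
5: no successors, so ◇p fails. ✗

{3}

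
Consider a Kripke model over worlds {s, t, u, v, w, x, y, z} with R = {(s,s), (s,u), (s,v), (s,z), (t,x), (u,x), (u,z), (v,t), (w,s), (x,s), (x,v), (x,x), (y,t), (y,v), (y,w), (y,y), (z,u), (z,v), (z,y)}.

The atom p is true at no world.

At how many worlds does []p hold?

s: successors {s, u, v, z}; p there: s:F, u:F, v:F, z:F. ✗
t: successors {x}; p there: x:F. ✗
u: successors {x, z}; p there: x:F, z:F. ✗
v: successors {t}; p there: t:F. ✗
w: successors {s}; p there: s:F. ✗
x: successors {s, v, x}; p there: s:F, v:F, x:F. ✗
y: successors {t, v, w, y}; p there: t:F, v:F, w:F, y:F. ✗
z: successors {u, v, y}; p there: u:F, v:F, y:F. ✗
Satisfying worlds: ∅.

0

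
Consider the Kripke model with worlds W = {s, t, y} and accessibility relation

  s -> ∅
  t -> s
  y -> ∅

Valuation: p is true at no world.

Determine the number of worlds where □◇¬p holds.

s: no successors, so □◇¬p holds vacuously. ✓
t: successors {s}; ◇¬p there: s:F. ✗
y: no successors, so □◇¬p holds vacuously. ✓
Satisfying worlds: {s, y}.

2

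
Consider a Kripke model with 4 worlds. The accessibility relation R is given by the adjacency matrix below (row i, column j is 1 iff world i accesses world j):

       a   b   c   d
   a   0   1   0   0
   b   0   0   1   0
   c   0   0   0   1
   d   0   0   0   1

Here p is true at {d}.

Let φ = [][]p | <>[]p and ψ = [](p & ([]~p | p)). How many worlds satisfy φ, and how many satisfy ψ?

3 and 2

For [][]p | <>[]p:
a: [][]p is F, <>[]p is F. ✗
b: [][]p is T, <>[]p is T. ✓
c: [][]p is T, <>[]p is T. ✓
d: [][]p is T, <>[]p is T. ✓
— 3 worlds.
For [](p & ([]~p | p)):
a: successors {b}; p & ([]~p | p) there: b:F. ✗
b: successors {c}; p & ([]~p | p) there: c:F. ✗
c: successors {d}; p & ([]~p | p) there: d:T. ✓
d: successors {d}; p & ([]~p | p) there: d:T. ✓
— 2 worlds.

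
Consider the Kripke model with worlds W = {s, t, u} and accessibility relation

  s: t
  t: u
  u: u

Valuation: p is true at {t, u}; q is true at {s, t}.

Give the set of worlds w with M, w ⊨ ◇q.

s: successors {t}; q there: t:T. ✓
t: successors {u}; q there: u:F. ✗
u: successors {u}; q there: u:F. ✗

{s}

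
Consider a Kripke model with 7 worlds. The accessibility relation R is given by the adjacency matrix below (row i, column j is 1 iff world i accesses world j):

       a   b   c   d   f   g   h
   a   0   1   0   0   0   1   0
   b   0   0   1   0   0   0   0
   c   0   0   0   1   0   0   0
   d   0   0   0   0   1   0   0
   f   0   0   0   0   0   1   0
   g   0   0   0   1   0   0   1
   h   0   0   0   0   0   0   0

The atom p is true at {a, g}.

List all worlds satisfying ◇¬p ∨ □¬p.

{a, b, c, d, g, h}

a: ◇¬p is T, □¬p is F. ✓
b: ◇¬p is T, □¬p is T. ✓
c: ◇¬p is T, □¬p is T. ✓
d: ◇¬p is T, □¬p is T. ✓
f: ◇¬p is F, □¬p is F. ✗
g: ◇¬p is T, □¬p is T. ✓
h: ◇¬p is F, □¬p is T. ✓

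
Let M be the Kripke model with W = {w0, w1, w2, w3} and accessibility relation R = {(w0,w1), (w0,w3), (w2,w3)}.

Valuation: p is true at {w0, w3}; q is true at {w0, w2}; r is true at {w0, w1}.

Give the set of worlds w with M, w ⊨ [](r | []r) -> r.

w0: [](r | []r) is T, r is T. ✓
w1: [](r | []r) is T, r is T. ✓
w2: [](r | []r) is T, r is F. ✗
w3: [](r | []r) is T, r is F. ✗

{w0, w1}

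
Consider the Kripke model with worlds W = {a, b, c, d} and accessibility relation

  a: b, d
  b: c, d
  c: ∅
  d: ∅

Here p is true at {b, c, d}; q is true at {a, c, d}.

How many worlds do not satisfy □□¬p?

a: successors {b, d}; □¬p there: b:F, d:T. ✗
b: successors {c, d}; □¬p there: c:T, d:T. ✓
c: no successors, so □□¬p holds vacuously. ✓
d: no successors, so □□¬p holds vacuously. ✓
Satisfying worlds: {b, c, d}.
So □□¬p fails at the other 1 world.

1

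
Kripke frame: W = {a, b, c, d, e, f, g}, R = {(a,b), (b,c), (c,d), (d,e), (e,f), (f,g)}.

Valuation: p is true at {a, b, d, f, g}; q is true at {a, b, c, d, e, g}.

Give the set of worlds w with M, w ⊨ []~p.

a: successors {b}; ~p there: b:F. ✗
b: successors {c}; ~p there: c:T. ✓
c: successors {d}; ~p there: d:F. ✗
d: successors {e}; ~p there: e:T. ✓
e: successors {f}; ~p there: f:F. ✗
f: successors {g}; ~p there: g:F. ✗
g: no successors, so []~p holds vacuously. ✓

{b, d, g}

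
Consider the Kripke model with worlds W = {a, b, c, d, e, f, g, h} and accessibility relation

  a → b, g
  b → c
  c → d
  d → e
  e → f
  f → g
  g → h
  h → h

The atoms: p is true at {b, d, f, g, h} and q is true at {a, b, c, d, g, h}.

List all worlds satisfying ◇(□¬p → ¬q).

{a, b, d, e, f, g, h}

a: successors {b, g}; □¬p → ¬q there: b:F, g:T. ✓
b: successors {c}; □¬p → ¬q there: c:T. ✓
c: successors {d}; □¬p → ¬q there: d:F. ✗
d: successors {e}; □¬p → ¬q there: e:T. ✓
e: successors {f}; □¬p → ¬q there: f:T. ✓
f: successors {g}; □¬p → ¬q there: g:T. ✓
g: successors {h}; □¬p → ¬q there: h:T. ✓
h: successors {h}; □¬p → ¬q there: h:T. ✓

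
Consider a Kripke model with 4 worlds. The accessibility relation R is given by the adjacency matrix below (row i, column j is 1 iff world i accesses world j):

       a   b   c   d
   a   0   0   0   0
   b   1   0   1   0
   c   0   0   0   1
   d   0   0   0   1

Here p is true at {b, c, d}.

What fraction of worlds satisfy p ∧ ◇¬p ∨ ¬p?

1/2

a: p ∧ ◇¬p is F, ¬p is T. ✓
b: p ∧ ◇¬p is T, ¬p is F. ✓
c: p ∧ ◇¬p is F, ¬p is F. ✗
d: p ∧ ◇¬p is F, ¬p is F. ✗
That's 2 of 4 worlds, so 2/4 = 1/2.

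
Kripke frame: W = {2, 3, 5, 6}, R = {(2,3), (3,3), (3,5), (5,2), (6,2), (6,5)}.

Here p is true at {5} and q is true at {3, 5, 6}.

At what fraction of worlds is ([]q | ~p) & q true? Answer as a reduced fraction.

1/2

2: []q | ~p is T, q is F. ✗
3: []q | ~p is T, q is T. ✓
5: []q | ~p is F, q is T. ✗
6: []q | ~p is T, q is T. ✓
That's 2 of 4 worlds, so 2/4 = 1/2.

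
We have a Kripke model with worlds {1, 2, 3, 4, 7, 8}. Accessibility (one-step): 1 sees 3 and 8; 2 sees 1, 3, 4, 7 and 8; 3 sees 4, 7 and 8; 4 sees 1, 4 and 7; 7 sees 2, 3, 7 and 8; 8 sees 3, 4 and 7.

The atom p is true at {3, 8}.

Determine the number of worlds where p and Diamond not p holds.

2

1: p is F, Diamond not p is F. ✗
2: p is F, Diamond not p is T. ✗
3: p is T, Diamond not p is T. ✓
4: p is F, Diamond not p is T. ✗
7: p is F, Diamond not p is T. ✗
8: p is T, Diamond not p is T. ✓
Satisfying worlds: {3, 8}.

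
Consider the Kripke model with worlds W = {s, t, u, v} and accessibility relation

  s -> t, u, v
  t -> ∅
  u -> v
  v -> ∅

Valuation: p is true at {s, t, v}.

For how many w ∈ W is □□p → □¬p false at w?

2

s: □□p is T, □¬p is F. ✗
t: □□p is T, □¬p is T. ✓
u: □□p is T, □¬p is F. ✗
v: □□p is T, □¬p is T. ✓
Satisfying worlds: {t, v}.
So □□p → □¬p fails at the other 2 worlds.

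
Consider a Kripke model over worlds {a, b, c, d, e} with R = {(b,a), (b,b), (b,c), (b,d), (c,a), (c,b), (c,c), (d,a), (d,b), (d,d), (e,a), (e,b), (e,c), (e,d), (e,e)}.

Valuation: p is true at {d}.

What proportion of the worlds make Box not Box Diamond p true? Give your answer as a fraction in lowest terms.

1/5

a: no successors, so Box not Box Diamond p holds vacuously. ✓
b: successors {a, b, c, d}; not Box Diamond p there: a:F, b:T, c:T, d:T. ✗
c: successors {a, b, c}; not Box Diamond p there: a:F, b:T, c:T. ✗
d: successors {a, b, d}; not Box Diamond p there: a:F, b:T, d:T. ✗
e: successors {a, b, c, d, e}; not Box Diamond p there: a:F, b:T, c:T, d:T, e:T. ✗
That's 1 of 5 worlds, so 1/5.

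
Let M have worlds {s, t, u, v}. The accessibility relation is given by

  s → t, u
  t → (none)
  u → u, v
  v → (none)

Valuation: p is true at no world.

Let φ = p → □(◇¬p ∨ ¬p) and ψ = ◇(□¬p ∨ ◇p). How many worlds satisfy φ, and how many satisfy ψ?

4 and 2

For p → □(◇¬p ∨ ¬p):
s: p is F, □(◇¬p ∨ ¬p) is T. ✓
t: p is F, □(◇¬p ∨ ¬p) is T. ✓
u: p is F, □(◇¬p ∨ ¬p) is T. ✓
v: p is F, □(◇¬p ∨ ¬p) is T. ✓
— 4 worlds.
For ◇(□¬p ∨ ◇p):
s: successors {t, u}; □¬p ∨ ◇p there: t:T, u:T. ✓
t: no successors, so ◇(□¬p ∨ ◇p) fails. ✗
u: successors {u, v}; □¬p ∨ ◇p there: u:T, v:T. ✓
v: no successors, so ◇(□¬p ∨ ◇p) fails. ✗
— 2 worlds.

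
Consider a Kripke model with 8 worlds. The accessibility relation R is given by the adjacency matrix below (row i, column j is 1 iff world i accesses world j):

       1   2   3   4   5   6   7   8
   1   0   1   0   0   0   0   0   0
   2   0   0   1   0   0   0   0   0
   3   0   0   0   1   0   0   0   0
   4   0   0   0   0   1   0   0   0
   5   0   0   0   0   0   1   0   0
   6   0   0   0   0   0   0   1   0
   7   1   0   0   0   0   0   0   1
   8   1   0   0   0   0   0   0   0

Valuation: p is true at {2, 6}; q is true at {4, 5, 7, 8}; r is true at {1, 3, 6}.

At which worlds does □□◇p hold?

1: successors {2}; □◇p there: 2:F. ✗
2: successors {3}; □◇p there: 3:F. ✗
3: successors {4}; □◇p there: 4:T. ✓
4: successors {5}; □◇p there: 5:F. ✗
5: successors {6}; □◇p there: 6:F. ✗
6: successors {7}; □◇p there: 7:F. ✗
7: successors {1, 8}; □◇p there: 1:F, 8:T. ✗
8: successors {1}; □◇p there: 1:F. ✗

{3}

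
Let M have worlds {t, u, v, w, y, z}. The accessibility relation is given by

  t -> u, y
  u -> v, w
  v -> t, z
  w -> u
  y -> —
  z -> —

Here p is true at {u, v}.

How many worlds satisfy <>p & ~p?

t: <>p is T, ~p is T. ✓
u: <>p is T, ~p is F. ✗
v: <>p is F, ~p is F. ✗
w: <>p is T, ~p is T. ✓
y: <>p is F, ~p is T. ✗
z: <>p is F, ~p is T. ✗
Satisfying worlds: {t, w}.

2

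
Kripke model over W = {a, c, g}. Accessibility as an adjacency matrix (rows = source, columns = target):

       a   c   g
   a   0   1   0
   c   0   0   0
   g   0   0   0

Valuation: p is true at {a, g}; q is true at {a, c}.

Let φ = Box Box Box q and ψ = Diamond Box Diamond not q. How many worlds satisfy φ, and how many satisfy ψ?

3 and 1

For Box Box Box q:
a: successors {c}; Box Box q there: c:T. ✓
c: no successors, so Box Box Box q holds vacuously. ✓
g: no successors, so Box Box Box q holds vacuously. ✓
— 3 worlds.
For Diamond Box Diamond not q:
a: successors {c}; Box Diamond not q there: c:T. ✓
c: no successors, so Diamond Box Diamond not q fails. ✗
g: no successors, so Diamond Box Diamond not q fails. ✗
— 1 world.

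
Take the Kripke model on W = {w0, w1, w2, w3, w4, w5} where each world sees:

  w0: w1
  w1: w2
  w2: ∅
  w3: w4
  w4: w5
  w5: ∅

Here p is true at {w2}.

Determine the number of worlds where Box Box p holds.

5

w0: successors {w1}; Box p there: w1:T. ✓
w1: successors {w2}; Box p there: w2:T. ✓
w2: no successors, so Box Box p holds vacuously. ✓
w3: successors {w4}; Box p there: w4:F. ✗
w4: successors {w5}; Box p there: w5:T. ✓
w5: no successors, so Box Box p holds vacuously. ✓
Satisfying worlds: {w0, w1, w2, w4, w5}.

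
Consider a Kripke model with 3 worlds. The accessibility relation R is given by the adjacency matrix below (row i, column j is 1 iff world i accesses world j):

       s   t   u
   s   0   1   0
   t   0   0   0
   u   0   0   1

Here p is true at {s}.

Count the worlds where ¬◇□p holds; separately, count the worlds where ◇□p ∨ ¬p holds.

For ¬◇□p:
s: ◇□p is T. ✗
t: ◇□p is F. ✓
u: ◇□p is F. ✓
— 2 worlds.
For ◇□p ∨ ¬p:
s: ◇□p is T, ¬p is F. ✓
t: ◇□p is F, ¬p is T. ✓
u: ◇□p is F, ¬p is T. ✓
— 3 worlds.

2 and 3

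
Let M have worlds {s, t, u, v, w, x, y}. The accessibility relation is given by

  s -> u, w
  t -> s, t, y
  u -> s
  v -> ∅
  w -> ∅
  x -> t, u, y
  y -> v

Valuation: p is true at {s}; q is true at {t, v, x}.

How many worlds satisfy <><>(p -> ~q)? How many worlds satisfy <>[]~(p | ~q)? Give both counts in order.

For <><>(p -> ~q):
s: successors {u, w}; <>(p -> ~q) there: u:T, w:F. ✓
t: successors {s, t, y}; <>(p -> ~q) there: s:T, t:T, y:T. ✓
u: successors {s}; <>(p -> ~q) there: s:T. ✓
v: no successors, so <><>(p -> ~q) fails. ✗
w: no successors, so <><>(p -> ~q) fails. ✗
x: successors {t, u, y}; <>(p -> ~q) there: t:T, u:T, y:T. ✓
y: successors {v}; <>(p -> ~q) there: v:F. ✗
— 4 worlds.
For <>[]~(p | ~q):
s: successors {u, w}; []~(p | ~q) there: u:F, w:T. ✓
t: successors {s, t, y}; []~(p | ~q) there: s:F, t:F, y:T. ✓
u: successors {s}; []~(p | ~q) there: s:F. ✗
v: no successors, so <>[]~(p | ~q) fails. ✗
w: no successors, so <>[]~(p | ~q) fails. ✗
x: successors {t, u, y}; []~(p | ~q) there: t:F, u:F, y:T. ✓
y: successors {v}; []~(p | ~q) there: v:T. ✓
— 4 worlds.

4 and 4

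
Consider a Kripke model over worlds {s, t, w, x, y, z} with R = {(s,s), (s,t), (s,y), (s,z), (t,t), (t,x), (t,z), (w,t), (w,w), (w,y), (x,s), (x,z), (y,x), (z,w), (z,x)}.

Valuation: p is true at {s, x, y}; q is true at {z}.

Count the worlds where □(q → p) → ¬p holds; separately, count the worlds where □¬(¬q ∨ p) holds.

5 and 0

For □(q → p) → ¬p:
s: □(q → p) is F, ¬p is F. ✓
t: □(q → p) is F, ¬p is T. ✓
w: □(q → p) is T, ¬p is T. ✓
x: □(q → p) is F, ¬p is F. ✓
y: □(q → p) is T, ¬p is F. ✗
z: □(q → p) is T, ¬p is T. ✓
— 5 worlds.
For □¬(¬q ∨ p):
s: successors {s, t, y, z}; ¬(¬q ∨ p) there: s:F, t:F, y:F, z:T. ✗
t: successors {t, x, z}; ¬(¬q ∨ p) there: t:F, x:F, z:T. ✗
w: successors {t, w, y}; ¬(¬q ∨ p) there: t:F, w:F, y:F. ✗
x: successors {s, z}; ¬(¬q ∨ p) there: s:F, z:T. ✗
y: successors {x}; ¬(¬q ∨ p) there: x:F. ✗
z: successors {w, x}; ¬(¬q ∨ p) there: w:F, x:F. ✗
— 0 worlds.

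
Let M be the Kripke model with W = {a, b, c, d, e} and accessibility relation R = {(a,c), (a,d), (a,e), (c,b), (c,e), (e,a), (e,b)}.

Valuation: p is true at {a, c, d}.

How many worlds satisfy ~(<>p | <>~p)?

a: <>p | <>~p is T. ✗
b: <>p | <>~p is F. ✓
c: <>p | <>~p is T. ✗
d: <>p | <>~p is F. ✓
e: <>p | <>~p is T. ✗
Satisfying worlds: {b, d}.

2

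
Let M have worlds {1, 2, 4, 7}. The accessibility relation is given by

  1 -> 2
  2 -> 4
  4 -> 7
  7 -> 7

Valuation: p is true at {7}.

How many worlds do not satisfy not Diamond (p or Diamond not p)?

1: Diamond (p or Diamond not p) is T. ✗
2: Diamond (p or Diamond not p) is F. ✓
4: Diamond (p or Diamond not p) is T. ✗
7: Diamond (p or Diamond not p) is T. ✗
Satisfying worlds: {2}.
So not Diamond (p or Diamond not p) fails at the other 3 worlds.

3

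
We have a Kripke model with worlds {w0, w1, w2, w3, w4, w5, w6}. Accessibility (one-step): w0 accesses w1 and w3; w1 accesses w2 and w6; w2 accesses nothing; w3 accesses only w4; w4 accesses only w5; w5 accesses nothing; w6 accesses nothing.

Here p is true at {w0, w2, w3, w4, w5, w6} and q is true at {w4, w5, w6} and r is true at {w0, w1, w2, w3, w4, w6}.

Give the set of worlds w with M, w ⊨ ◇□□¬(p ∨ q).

w0: successors {w1, w3}; □□¬(p ∨ q) there: w1:T, w3:F. ✓
w1: successors {w2, w6}; □□¬(p ∨ q) there: w2:T, w6:T. ✓
w2: no successors, so ◇□□¬(p ∨ q) fails. ✗
w3: successors {w4}; □□¬(p ∨ q) there: w4:T. ✓
w4: successors {w5}; □□¬(p ∨ q) there: w5:T. ✓
w5: no successors, so ◇□□¬(p ∨ q) fails. ✗
w6: no successors, so ◇□□¬(p ∨ q) fails. ✗

{w0, w1, w3, w4}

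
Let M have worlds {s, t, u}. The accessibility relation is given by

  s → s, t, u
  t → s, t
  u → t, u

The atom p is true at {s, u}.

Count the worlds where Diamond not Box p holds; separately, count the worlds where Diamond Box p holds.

For Diamond not Box p:
s: successors {s, t, u}; not Box p there: s:T, t:T, u:T. ✓
t: successors {s, t}; not Box p there: s:T, t:T. ✓
u: successors {t, u}; not Box p there: t:T, u:T. ✓
— 3 worlds.
For Diamond Box p:
s: successors {s, t, u}; Box p there: s:F, t:F, u:F. ✗
t: successors {s, t}; Box p there: s:F, t:F. ✗
u: successors {t, u}; Box p there: t:F, u:F. ✗
— 0 worlds.

3 and 0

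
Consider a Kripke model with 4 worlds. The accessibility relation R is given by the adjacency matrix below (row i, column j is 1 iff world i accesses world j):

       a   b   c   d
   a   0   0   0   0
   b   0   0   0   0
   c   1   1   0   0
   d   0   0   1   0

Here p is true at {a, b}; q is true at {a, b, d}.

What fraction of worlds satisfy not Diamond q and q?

a: not Diamond q is T, q is T. ✓
b: not Diamond q is T, q is T. ✓
c: not Diamond q is F, q is F. ✗
d: not Diamond q is T, q is T. ✓
That's 3 of 4 worlds, so 3/4.

3/4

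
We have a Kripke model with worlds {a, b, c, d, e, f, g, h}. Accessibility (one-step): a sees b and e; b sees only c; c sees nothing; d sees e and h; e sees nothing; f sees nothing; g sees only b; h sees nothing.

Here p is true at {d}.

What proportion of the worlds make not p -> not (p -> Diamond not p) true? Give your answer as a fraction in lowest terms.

1/8

a: not p is T, not (p -> Diamond not p) is F. ✗
b: not p is T, not (p -> Diamond not p) is F. ✗
c: not p is T, not (p -> Diamond not p) is F. ✗
d: not p is F, not (p -> Diamond not p) is F. ✓
e: not p is T, not (p -> Diamond not p) is F. ✗
f: not p is T, not (p -> Diamond not p) is F. ✗
g: not p is T, not (p -> Diamond not p) is F. ✗
h: not p is T, not (p -> Diamond not p) is F. ✗
That's 1 of 8 worlds, so 1/8.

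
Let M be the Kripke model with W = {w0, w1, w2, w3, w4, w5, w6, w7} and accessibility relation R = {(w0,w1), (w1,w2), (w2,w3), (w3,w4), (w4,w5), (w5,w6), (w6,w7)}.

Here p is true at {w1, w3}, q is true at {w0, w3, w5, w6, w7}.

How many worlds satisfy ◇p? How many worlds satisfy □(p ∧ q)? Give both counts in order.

2 and 2

For ◇p:
w0: successors {w1}; p there: w1:T. ✓
w1: successors {w2}; p there: w2:F. ✗
w2: successors {w3}; p there: w3:T. ✓
w3: successors {w4}; p there: w4:F. ✗
w4: successors {w5}; p there: w5:F. ✗
w5: successors {w6}; p there: w6:F. ✗
w6: successors {w7}; p there: w7:F. ✗
w7: no successors, so ◇p fails. ✗
— 2 worlds.
For □(p ∧ q):
w0: successors {w1}; p ∧ q there: w1:F. ✗
w1: successors {w2}; p ∧ q there: w2:F. ✗
w2: successors {w3}; p ∧ q there: w3:T. ✓
w3: successors {w4}; p ∧ q there: w4:F. ✗
w4: successors {w5}; p ∧ q there: w5:F. ✗
w5: successors {w6}; p ∧ q there: w6:F. ✗
w6: successors {w7}; p ∧ q there: w7:F. ✗
w7: no successors, so □(p ∧ q) holds vacuously. ✓
— 2 worlds.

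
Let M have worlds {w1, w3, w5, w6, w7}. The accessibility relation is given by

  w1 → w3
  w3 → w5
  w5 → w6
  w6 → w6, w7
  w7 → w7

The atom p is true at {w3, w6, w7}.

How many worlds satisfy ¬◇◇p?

1

w1: ◇◇p is F. ✓
w3: ◇◇p is T. ✗
w5: ◇◇p is T. ✗
w6: ◇◇p is T. ✗
w7: ◇◇p is T. ✗
Satisfying worlds: {w1}.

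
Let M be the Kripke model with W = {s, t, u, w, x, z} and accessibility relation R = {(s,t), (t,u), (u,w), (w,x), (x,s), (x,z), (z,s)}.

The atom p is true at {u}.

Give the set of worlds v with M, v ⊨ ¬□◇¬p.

{s}

s: □◇¬p is F. ✓
t: □◇¬p is T. ✗
u: □◇¬p is T. ✗
w: □◇¬p is T. ✗
x: □◇¬p is T. ✗
z: □◇¬p is T. ✗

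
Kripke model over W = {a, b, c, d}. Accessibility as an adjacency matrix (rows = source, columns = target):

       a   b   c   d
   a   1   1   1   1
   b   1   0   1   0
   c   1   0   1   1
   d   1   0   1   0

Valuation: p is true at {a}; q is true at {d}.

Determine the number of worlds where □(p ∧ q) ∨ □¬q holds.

a: □(p ∧ q) is F, □¬q is F. ✗
b: □(p ∧ q) is F, □¬q is T. ✓
c: □(p ∧ q) is F, □¬q is F. ✗
d: □(p ∧ q) is F, □¬q is T. ✓
Satisfying worlds: {b, d}.

2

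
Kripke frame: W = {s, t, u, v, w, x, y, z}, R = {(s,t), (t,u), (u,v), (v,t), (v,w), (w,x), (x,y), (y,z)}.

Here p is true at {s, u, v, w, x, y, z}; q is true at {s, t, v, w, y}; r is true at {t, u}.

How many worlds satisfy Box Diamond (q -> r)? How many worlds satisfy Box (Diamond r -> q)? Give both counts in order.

5 and 8

For Box Diamond (q -> r):
s: successors {t}; Diamond (q -> r) there: t:T. ✓
t: successors {u}; Diamond (q -> r) there: u:F. ✗
u: successors {v}; Diamond (q -> r) there: v:T. ✓
v: successors {t, w}; Diamond (q -> r) there: t:T, w:T. ✓
w: successors {x}; Diamond (q -> r) there: x:F. ✗
x: successors {y}; Diamond (q -> r) there: y:T. ✓
y: successors {z}; Diamond (q -> r) there: z:F. ✗
z: no successors, so Box Diamond (q -> r) holds vacuously. ✓
— 5 worlds.
For Box (Diamond r -> q):
s: successors {t}; Diamond r -> q there: t:T. ✓
t: successors {u}; Diamond r -> q there: u:T. ✓
u: successors {v}; Diamond r -> q there: v:T. ✓
v: successors {t, w}; Diamond r -> q there: t:T, w:T. ✓
w: successors {x}; Diamond r -> q there: x:T. ✓
x: successors {y}; Diamond r -> q there: y:T. ✓
y: successors {z}; Diamond r -> q there: z:T. ✓
z: no successors, so Box (Diamond r -> q) holds vacuously. ✓
— 8 worlds.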